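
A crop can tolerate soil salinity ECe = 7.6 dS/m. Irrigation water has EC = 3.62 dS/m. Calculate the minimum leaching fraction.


LR = ECiw / (5*ECe - ECiw)
LR = 3.62 / (5*7.6 - 3.62)
LR = 3.62 / 34.3800

0.1053


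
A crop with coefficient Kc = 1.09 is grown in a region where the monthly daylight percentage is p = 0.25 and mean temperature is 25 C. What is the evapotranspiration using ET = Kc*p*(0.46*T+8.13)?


ET = Kc * p * (0.46*T + 8.13)
ET = 1.09 * 0.25 * (0.46*25 + 8.13)
ET = 1.09 * 0.25 * 19.6300

5.3492 mm/day


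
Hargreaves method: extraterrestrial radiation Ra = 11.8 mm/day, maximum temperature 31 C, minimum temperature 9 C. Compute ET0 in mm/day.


Tmean = (Tmax + Tmin)/2 = (31 + 9)/2 = 20.0
ET0 = 0.0023 * 11.8 * (20.0 + 17.8) * sqrt(31 - 9)
ET0 = 0.0023 * 11.8 * 37.8 * 4.690416

4.8119 mm/day


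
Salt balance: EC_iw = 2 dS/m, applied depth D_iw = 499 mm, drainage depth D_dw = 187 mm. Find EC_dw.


EC_dw = EC_iw * D_iw / D_dw
EC_dw = 2 * 499 / 187
EC_dw = 998 / 187

5.3369 dS/m


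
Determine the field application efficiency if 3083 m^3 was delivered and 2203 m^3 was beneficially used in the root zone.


Ea = V_root / V_field * 100 = 2203 / 3083 * 100 = 71.4564%

71.4564 %


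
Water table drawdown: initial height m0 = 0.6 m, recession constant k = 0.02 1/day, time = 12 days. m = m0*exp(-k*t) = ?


m = m0 * exp(-k*t)
m = 0.6 * exp(-0.02 * 12)
m = 0.6 * exp(-0.2400)

0.4720 m


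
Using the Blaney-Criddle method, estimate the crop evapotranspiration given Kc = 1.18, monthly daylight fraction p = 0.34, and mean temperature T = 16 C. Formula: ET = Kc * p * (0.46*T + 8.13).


ET = Kc * p * (0.46*T + 8.13)
ET = 1.18 * 0.34 * (0.46*16 + 8.13)
ET = 1.18 * 0.34 * 15.4900

6.2146 mm/day


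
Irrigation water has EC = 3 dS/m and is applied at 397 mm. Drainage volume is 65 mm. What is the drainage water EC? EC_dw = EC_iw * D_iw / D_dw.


EC_dw = EC_iw * D_iw / D_dw
EC_dw = 3 * 397 / 65
EC_dw = 1191 / 65

18.3231 dS/m


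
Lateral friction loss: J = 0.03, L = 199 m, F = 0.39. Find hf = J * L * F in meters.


hf = J * L * F = 0.03 * 199 * 0.39 = 2.3283 m

2.3283 m


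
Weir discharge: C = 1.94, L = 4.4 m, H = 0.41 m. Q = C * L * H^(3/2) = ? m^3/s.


Q = C * L * H^(3/2) = 1.94 * 4.4 * 0.41^1.5 = 1.94 * 4.4 * 0.262528

2.2409 m^3/s


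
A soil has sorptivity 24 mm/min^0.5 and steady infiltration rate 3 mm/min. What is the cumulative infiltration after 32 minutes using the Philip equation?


F = S*sqrt(t) + A*t
F = 24*sqrt(32) + 3*32
F = 24*5.656854 + 96

231.7645 mm


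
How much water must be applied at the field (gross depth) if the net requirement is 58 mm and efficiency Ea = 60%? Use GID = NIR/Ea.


Ea = 60% = 0.6
GID = NIR / Ea = 58 / 0.6 = 96.6667 mm

96.6667 mm


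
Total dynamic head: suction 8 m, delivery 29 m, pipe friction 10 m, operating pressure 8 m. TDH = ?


TDH = Hs + Hd + hf + Hp = 8 + 29 + 10 + 8 = 55

55 m


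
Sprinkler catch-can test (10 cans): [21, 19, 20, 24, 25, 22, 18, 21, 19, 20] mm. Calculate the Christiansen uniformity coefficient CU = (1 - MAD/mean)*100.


mean = 20.900000 mm
MAD = 1.700000 mm
CU = (1 - 1.700000/20.900000)*100

91.8660 %


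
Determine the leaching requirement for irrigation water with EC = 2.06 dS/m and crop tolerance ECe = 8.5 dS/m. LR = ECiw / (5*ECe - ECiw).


LR = ECiw / (5*ECe - ECiw)
LR = 2.06 / (5*8.5 - 2.06)
LR = 2.06 / 40.4400

0.0509


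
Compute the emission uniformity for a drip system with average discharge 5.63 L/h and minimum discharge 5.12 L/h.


EU = (q_min/q_avg)*100 = (5.12/5.63)*100 = 90.9414%

90.9414 %


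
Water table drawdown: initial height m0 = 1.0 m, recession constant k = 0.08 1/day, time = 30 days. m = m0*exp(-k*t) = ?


m = m0 * exp(-k*t)
m = 1.0 * exp(-0.08 * 30)
m = 1.0 * exp(-2.4000)

0.0907 m


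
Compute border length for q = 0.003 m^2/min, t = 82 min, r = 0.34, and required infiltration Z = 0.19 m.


L = q*t/((1+r)*Z)
L = 0.003*82/((1+0.34)*0.19)
L = 0.246/0.2546

0.9662 m


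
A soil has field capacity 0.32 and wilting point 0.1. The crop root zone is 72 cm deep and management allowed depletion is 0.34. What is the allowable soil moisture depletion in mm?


SMD = (FC - PWP) * d * MAD * 10
SMD = (0.32 - 0.1) * 72 * 0.34 * 10
SMD = 0.2200 * 72 * 0.34 * 10

53.8560 mm


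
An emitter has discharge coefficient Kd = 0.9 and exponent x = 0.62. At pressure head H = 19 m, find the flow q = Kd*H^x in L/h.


q = Kd * H^x = 0.9 * 19^0.62 = 0.9 * 6.206221

5.5856 L/h


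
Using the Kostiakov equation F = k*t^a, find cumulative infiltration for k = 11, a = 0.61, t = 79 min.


F = k * t^a = 11 * 79^0.61
F = 11 * 14.373169

158.1049 mm


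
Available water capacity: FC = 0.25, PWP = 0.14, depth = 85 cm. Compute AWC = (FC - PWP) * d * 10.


AWC = (FC - PWP) * d * 10
AWC = (0.25 - 0.14) * 85 * 10
AWC = 0.1100 * 85 * 10

93.5000 mm


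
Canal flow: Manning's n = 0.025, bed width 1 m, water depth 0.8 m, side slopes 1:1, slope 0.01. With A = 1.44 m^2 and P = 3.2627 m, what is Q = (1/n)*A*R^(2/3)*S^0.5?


R = A/P = 1.44/3.2627 = 0.441352
Q = (1/0.025) * 1.44 * 0.441352^(2/3) * 0.01^0.5

3.3390 m^3/s


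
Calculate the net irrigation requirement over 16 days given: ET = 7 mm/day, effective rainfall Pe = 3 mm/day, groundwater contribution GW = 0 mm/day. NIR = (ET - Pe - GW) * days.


Daily deficit = ET - Pe - GW = 7 - 3 - 0 = 4 mm/day
NIR = 4 * 16 = 64 mm

64.0000 mm


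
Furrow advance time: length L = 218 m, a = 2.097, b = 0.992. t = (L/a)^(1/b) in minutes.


t = (L/a)^(1/b)
t = (218/2.097)^(1/0.992)
t = 103.958035^(1/0.992)

107.9252 min


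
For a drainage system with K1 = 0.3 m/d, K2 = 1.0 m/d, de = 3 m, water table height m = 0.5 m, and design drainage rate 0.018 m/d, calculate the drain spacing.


S^2 = 8*K2*de*m/q + 4*K1*m^2/q
S^2 = 8*1.0*3*0.5/0.018 + 4*0.3*0.5^2/0.018
S = sqrt(683.3333)

26.1406 m


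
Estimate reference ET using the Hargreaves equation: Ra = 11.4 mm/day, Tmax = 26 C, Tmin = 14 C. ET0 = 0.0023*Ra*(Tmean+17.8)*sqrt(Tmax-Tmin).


Tmean = (Tmax + Tmin)/2 = (26 + 14)/2 = 20.0
ET0 = 0.0023 * 11.4 * (20.0 + 17.8) * sqrt(26 - 14)
ET0 = 0.0023 * 11.4 * 37.8 * 3.464102

3.4333 mm/day


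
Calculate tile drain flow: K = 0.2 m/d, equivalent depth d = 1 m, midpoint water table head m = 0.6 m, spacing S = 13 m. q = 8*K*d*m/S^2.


q = 8*K*d*m/S^2
q = 8*0.2*1*0.6/13^2
q = 0.9600 / 169

0.0057 m/d


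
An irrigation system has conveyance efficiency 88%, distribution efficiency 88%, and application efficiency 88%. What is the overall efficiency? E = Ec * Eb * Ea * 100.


Ec = 0.88, Eb = 0.88, Ea = 0.88
E = 0.88 * 0.88 * 0.88 * 100 = 68.1472%

68.1472 %


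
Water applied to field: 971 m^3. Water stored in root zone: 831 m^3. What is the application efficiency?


Ea = V_root / V_field * 100 = 831 / 971 * 100 = 85.5819%

85.5819 %


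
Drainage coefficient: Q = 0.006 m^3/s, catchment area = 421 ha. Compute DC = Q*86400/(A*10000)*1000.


DC = Q * 86400 / (A * 10000) * 1000
DC = 0.006 * 86400 / (421 * 10000) * 1000
DC = 518400.0000 / 4210000

0.1231 mm/day


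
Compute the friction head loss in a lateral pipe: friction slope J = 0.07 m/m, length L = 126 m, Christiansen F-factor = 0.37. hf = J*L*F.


hf = J * L * F = 0.07 * 126 * 0.37 = 3.2634 m

3.2634 m


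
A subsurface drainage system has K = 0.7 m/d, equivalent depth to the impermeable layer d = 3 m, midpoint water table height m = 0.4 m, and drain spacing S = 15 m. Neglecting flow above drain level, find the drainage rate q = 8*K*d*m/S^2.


q = 8*K*d*m/S^2
q = 8*0.7*3*0.4/15^2
q = 6.7200 / 225

0.0299 m/d


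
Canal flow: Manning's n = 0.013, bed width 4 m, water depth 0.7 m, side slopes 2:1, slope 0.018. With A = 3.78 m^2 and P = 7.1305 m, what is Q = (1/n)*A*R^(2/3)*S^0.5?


R = A/P = 3.78/7.1305 = 0.530117
Q = (1/0.013) * 3.78 * 0.530117^(2/3) * 0.018^0.5

25.5524 m^3/s


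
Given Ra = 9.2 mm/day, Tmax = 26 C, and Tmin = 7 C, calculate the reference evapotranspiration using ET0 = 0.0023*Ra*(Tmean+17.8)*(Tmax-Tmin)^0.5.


Tmean = (Tmax + Tmin)/2 = (26 + 7)/2 = 16.5
ET0 = 0.0023 * 9.2 * (16.5 + 17.8) * sqrt(26 - 7)
ET0 = 0.0023 * 9.2 * 34.3 * 4.358899

3.1636 mm/day


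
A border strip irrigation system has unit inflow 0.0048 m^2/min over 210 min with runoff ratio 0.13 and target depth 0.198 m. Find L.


L = q*t/((1+r)*Z)
L = 0.0048*210/((1+0.13)*0.198)
L = 1.008/0.22374

4.5052 m


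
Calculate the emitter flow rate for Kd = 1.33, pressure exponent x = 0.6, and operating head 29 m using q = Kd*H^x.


q = Kd * H^x = 1.33 * 29^0.6 = 1.33 * 7.541171

10.0298 L/h


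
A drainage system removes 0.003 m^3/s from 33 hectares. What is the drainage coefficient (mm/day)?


DC = Q * 86400 / (A * 10000) * 1000
DC = 0.003 * 86400 / (33 * 10000) * 1000
DC = 259200.0000 / 330000

0.7855 mm/day


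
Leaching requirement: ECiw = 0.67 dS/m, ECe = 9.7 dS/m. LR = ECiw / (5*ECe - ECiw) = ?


LR = ECiw / (5*ECe - ECiw)
LR = 0.67 / (5*9.7 - 0.67)
LR = 0.67 / 47.8300

0.0140


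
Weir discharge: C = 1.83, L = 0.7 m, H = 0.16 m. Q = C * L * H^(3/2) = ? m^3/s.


Q = C * L * H^(3/2) = 1.83 * 0.7 * 0.16^1.5 = 1.83 * 0.7 * 0.064000

0.0820 m^3/s


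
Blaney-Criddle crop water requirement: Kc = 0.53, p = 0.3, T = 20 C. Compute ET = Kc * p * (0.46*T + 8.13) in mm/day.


ET = Kc * p * (0.46*T + 8.13)
ET = 0.53 * 0.3 * (0.46*20 + 8.13)
ET = 0.53 * 0.3 * 17.3300

2.7555 mm/day


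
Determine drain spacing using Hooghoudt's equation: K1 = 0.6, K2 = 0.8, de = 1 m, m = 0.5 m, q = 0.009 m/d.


S^2 = 8*K2*de*m/q + 4*K1*m^2/q
S^2 = 8*0.8*1*0.5/0.009 + 4*0.6*0.5^2/0.009
S = sqrt(422.2222)

20.5480 m


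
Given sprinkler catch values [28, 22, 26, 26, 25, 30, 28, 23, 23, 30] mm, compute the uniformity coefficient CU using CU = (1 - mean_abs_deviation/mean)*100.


mean = 26.100000 mm
MAD = 2.320000 mm
CU = (1 - 2.320000/26.100000)*100

91.1111 %


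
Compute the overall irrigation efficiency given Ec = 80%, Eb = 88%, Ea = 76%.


Ec = 0.8, Eb = 0.88, Ea = 0.76
E = 0.8 * 0.88 * 0.76 * 100 = 53.5040%

53.5040 %


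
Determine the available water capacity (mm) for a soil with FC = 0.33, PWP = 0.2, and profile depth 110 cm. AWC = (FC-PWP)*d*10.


AWC = (FC - PWP) * d * 10
AWC = (0.33 - 0.2) * 110 * 10
AWC = 0.1300 * 110 * 10

143.0000 mm


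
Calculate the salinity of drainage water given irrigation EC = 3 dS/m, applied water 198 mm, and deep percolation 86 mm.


EC_dw = EC_iw * D_iw / D_dw
EC_dw = 3 * 198 / 86
EC_dw = 594 / 86

6.9070 dS/m


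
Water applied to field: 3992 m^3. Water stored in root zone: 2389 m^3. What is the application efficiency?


Ea = V_root / V_field * 100 = 2389 / 3992 * 100 = 59.8447%

59.8447 %


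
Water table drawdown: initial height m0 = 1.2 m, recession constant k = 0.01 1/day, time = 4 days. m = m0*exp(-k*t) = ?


m = m0 * exp(-k*t)
m = 1.2 * exp(-0.01 * 4)
m = 1.2 * exp(-0.0400)

1.1529 m


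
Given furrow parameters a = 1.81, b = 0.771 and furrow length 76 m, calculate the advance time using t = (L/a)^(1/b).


t = (L/a)^(1/b)
t = (76/1.81)^(1/0.771)
t = 41.988950^(1/0.771)

127.4188 min


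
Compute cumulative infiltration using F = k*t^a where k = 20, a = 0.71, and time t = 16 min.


F = k * t^a = 20 * 16^0.71
F = 20 * 7.160201

143.2040 mm


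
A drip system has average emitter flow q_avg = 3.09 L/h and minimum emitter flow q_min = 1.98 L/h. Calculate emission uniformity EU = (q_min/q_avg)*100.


EU = (q_min/q_avg)*100 = (1.98/3.09)*100 = 64.0777%

64.0777 %


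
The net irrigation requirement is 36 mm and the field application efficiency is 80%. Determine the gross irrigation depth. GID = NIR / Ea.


Ea = 80% = 0.8
GID = NIR / Ea = 36 / 0.8 = 45.0000 mm

45.0000 mm


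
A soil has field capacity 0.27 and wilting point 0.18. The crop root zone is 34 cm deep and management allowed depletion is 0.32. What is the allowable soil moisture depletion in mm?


SMD = (FC - PWP) * d * MAD * 10
SMD = (0.27 - 0.18) * 34 * 0.32 * 10
SMD = 0.0900 * 34 * 0.32 * 10

9.7920 mm


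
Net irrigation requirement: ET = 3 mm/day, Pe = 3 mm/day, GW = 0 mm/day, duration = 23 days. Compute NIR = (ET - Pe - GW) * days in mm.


Daily deficit = ET - Pe - GW = 3 - 3 - 0 = 0 mm/day
NIR = 0 * 23 = 0 mm

0 mm


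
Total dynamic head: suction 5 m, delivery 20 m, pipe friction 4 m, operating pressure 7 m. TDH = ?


TDH = Hs + Hd + hf + Hp = 5 + 20 + 4 + 7 = 36

36 m


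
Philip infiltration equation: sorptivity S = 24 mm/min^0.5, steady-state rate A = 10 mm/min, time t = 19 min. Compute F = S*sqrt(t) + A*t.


F = S*sqrt(t) + A*t
F = 24*sqrt(19) + 10*19
F = 24*4.358899 + 190

294.6136 mm


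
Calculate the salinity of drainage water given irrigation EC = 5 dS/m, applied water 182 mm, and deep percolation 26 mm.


EC_dw = EC_iw * D_iw / D_dw
EC_dw = 5 * 182 / 26
EC_dw = 910 / 26

35.0000 dS/m


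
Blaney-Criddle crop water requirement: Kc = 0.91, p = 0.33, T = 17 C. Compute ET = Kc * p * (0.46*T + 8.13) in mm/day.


ET = Kc * p * (0.46*T + 8.13)
ET = 0.91 * 0.33 * (0.46*17 + 8.13)
ET = 0.91 * 0.33 * 15.9500

4.7898 mm/day


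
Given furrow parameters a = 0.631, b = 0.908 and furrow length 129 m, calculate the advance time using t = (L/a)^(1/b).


t = (L/a)^(1/b)
t = (129/0.631)^(1/0.908)
t = 204.437401^(1/0.908)

350.4854 min


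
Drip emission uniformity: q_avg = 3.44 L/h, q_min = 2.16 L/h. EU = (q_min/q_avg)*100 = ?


EU = (q_min/q_avg)*100 = (2.16/3.44)*100 = 62.7907%

62.7907 %


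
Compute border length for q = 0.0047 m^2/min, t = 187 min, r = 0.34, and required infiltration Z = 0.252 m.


L = q*t/((1+r)*Z)
L = 0.0047*187/((1+0.34)*0.252)
L = 0.8789/0.33768

2.6028 m


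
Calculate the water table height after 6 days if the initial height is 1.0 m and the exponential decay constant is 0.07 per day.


m = m0 * exp(-k*t)
m = 1.0 * exp(-0.07 * 6)
m = 1.0 * exp(-0.4200)

0.6570 m


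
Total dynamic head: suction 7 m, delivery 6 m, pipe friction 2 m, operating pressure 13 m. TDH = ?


TDH = Hs + Hd + hf + Hp = 7 + 6 + 2 + 13 = 28

28 m


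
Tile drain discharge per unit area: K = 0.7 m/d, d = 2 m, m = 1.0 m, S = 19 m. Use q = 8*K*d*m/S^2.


q = 8*K*d*m/S^2
q = 8*0.7*2*1.0/19^2
q = 11.2000 / 361

0.0310 m/d


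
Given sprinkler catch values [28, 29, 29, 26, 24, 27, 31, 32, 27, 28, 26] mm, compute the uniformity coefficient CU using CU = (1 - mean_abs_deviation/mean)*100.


mean = 27.909091 mm
MAD = 1.735537 mm
CU = (1 - 1.735537/27.909091)*100

93.7815 %


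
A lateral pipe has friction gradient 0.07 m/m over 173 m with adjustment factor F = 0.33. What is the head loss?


hf = J * L * F = 0.07 * 173 * 0.33 = 3.9963 m

3.9963 m


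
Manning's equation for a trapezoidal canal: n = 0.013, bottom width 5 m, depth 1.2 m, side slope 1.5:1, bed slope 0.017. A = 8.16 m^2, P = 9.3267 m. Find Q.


R = A/P = 8.16/9.3267 = 0.874908
Q = (1/0.013) * 8.16 * 0.874908^(2/3) * 0.017^0.5

74.8651 m^3/s


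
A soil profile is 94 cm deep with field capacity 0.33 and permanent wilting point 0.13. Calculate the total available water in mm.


AWC = (FC - PWP) * d * 10
AWC = (0.33 - 0.13) * 94 * 10
AWC = 0.2000 * 94 * 10

188.0000 mm


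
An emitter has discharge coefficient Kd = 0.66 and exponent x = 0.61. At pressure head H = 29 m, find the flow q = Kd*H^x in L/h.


q = Kd * H^x = 0.66 * 29^0.61 = 0.66 * 7.799428

5.1476 L/h


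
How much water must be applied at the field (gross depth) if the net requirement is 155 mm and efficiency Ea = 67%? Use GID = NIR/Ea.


Ea = 67% = 0.67
GID = NIR / Ea = 155 / 0.67 = 231.3433 mm

231.3433 mm


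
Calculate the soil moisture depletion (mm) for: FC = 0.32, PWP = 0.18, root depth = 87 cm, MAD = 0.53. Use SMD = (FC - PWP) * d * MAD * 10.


SMD = (FC - PWP) * d * MAD * 10
SMD = (0.32 - 0.18) * 87 * 0.53 * 10
SMD = 0.1400 * 87 * 0.53 * 10

64.5540 mm


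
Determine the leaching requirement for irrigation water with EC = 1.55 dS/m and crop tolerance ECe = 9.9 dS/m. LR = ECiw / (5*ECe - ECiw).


LR = ECiw / (5*ECe - ECiw)
LR = 1.55 / (5*9.9 - 1.55)
LR = 1.55 / 47.9500

0.0323


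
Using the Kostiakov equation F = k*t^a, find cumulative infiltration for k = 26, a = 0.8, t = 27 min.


F = k * t^a = 26 * 27^0.8
F = 26 * 13.966610

363.1319 mm


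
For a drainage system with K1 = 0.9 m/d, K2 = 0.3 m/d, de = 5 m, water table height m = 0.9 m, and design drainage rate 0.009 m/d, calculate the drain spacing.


S^2 = 8*K2*de*m/q + 4*K1*m^2/q
S^2 = 8*0.3*5*0.9/0.009 + 4*0.9*0.9^2/0.009
S = sqrt(1524.0000)

39.0384 m


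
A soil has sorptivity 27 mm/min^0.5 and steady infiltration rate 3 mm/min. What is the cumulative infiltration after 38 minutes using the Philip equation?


F = S*sqrt(t) + A*t
F = 27*sqrt(38) + 3*38
F = 27*6.164414 + 114

280.4392 mm


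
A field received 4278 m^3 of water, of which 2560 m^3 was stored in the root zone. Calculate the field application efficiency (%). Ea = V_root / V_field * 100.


Ea = V_root / V_field * 100 = 2560 / 4278 * 100 = 59.8410%

59.8410 %


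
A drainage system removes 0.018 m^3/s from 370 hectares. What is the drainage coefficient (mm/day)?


DC = Q * 86400 / (A * 10000) * 1000
DC = 0.018 * 86400 / (370 * 10000) * 1000
DC = 1555200.0000 / 3700000

0.4203 mm/day


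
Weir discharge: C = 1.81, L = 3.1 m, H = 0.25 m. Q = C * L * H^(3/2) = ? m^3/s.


Q = C * L * H^(3/2) = 1.81 * 3.1 * 0.25^1.5 = 1.81 * 3.1 * 0.125000

0.7014 m^3/s


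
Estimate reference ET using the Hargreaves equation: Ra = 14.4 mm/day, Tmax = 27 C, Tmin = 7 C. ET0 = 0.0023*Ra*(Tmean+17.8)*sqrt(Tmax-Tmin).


Tmean = (Tmax + Tmin)/2 = (27 + 7)/2 = 17.0
ET0 = 0.0023 * 14.4 * (17.0 + 17.8) * sqrt(27 - 7)
ET0 = 0.0023 * 14.4 * 34.8 * 4.472136

5.1545 mm/day


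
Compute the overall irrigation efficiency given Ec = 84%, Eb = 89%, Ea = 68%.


Ec = 0.84, Eb = 0.89, Ea = 0.68
E = 0.84 * 0.89 * 0.68 * 100 = 50.8368%

50.8368 %


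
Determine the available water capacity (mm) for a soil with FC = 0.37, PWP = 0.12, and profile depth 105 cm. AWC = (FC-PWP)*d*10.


AWC = (FC - PWP) * d * 10
AWC = (0.37 - 0.12) * 105 * 10
AWC = 0.2500 * 105 * 10

262.5000 mm


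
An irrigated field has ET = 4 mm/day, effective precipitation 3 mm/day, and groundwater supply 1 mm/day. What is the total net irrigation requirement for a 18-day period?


Daily deficit = ET - Pe - GW = 4 - 3 - 1 = 0 mm/day
NIR = 0 * 18 = 0 mm

0 mm


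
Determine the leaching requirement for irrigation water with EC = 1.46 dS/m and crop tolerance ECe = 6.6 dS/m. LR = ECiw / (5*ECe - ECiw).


LR = ECiw / (5*ECe - ECiw)
LR = 1.46 / (5*6.6 - 1.46)
LR = 1.46 / 31.5400

0.0463


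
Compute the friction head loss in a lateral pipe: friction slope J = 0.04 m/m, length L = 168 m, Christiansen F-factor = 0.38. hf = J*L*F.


hf = J * L * F = 0.04 * 168 * 0.38 = 2.5536 m

2.5536 m


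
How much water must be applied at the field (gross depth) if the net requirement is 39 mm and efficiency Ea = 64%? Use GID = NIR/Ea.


Ea = 64% = 0.64
GID = NIR / Ea = 39 / 0.64 = 60.9375 mm

60.9375 mm


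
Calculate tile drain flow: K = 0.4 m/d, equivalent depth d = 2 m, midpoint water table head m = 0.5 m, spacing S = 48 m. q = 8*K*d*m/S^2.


q = 8*K*d*m/S^2
q = 8*0.4*2*0.5/48^2
q = 3.2000 / 2304

0.0014 m/d


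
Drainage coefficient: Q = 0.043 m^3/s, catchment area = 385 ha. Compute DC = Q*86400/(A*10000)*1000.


DC = Q * 86400 / (A * 10000) * 1000
DC = 0.043 * 86400 / (385 * 10000) * 1000
DC = 3715200.0000 / 3850000

0.9650 mm/day


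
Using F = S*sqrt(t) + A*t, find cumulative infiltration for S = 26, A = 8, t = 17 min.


F = S*sqrt(t) + A*t
F = 26*sqrt(17) + 8*17
F = 26*4.123106 + 136

243.2008 mm


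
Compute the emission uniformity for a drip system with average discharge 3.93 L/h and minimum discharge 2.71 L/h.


EU = (q_min/q_avg)*100 = (2.71/3.93)*100 = 68.9567%

68.9567 %


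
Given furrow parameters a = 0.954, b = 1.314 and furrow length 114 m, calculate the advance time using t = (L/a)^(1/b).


t = (L/a)^(1/b)
t = (114/0.954)^(1/1.314)
t = 119.496855^(1/1.314)

38.1014 min


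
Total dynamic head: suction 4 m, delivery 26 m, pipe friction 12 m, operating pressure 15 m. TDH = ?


TDH = Hs + Hd + hf + Hp = 4 + 26 + 12 + 15 = 57

57 m


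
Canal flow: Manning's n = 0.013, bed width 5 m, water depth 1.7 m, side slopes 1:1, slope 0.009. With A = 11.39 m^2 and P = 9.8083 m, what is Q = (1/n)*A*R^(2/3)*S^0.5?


R = A/P = 11.39/9.8083 = 1.161261
Q = (1/0.013) * 11.39 * 1.161261^(2/3) * 0.009^0.5

91.8308 m^3/s


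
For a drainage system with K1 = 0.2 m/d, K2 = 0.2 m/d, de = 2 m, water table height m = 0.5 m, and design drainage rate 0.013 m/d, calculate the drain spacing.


S^2 = 8*K2*de*m/q + 4*K1*m^2/q
S^2 = 8*0.2*2*0.5/0.013 + 4*0.2*0.5^2/0.013
S = sqrt(138.4615)

11.7670 m


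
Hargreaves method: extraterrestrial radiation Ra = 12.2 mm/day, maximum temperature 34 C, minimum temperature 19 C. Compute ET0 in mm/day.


Tmean = (Tmax + Tmin)/2 = (34 + 19)/2 = 26.5
ET0 = 0.0023 * 12.2 * (26.5 + 17.8) * sqrt(34 - 19)
ET0 = 0.0023 * 12.2 * 44.3 * 3.872983

4.8143 mm/day


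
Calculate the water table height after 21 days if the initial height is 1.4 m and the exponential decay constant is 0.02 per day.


m = m0 * exp(-k*t)
m = 1.4 * exp(-0.02 * 21)
m = 1.4 * exp(-0.4200)

0.9199 m


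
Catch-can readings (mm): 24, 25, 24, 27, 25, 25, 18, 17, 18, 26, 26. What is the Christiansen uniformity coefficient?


mean = 23.181818 mm
MAD = 3.008264 mm
CU = (1 - 3.008264/23.181818)*100

87.0232 %


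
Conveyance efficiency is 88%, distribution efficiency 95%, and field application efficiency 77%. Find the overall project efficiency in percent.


Ec = 0.88, Eb = 0.95, Ea = 0.77
E = 0.88 * 0.95 * 0.77 * 100 = 64.3720%

64.3720 %


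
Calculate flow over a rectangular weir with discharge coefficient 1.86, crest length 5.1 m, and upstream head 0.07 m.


Q = C * L * H^(3/2) = 1.86 * 5.1 * 0.07^1.5 = 1.86 * 5.1 * 0.018520

0.1757 m^3/s


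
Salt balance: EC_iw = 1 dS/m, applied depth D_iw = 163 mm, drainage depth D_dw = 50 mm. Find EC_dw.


EC_dw = EC_iw * D_iw / D_dw
EC_dw = 1 * 163 / 50
EC_dw = 163 / 50

3.2600 dS/m


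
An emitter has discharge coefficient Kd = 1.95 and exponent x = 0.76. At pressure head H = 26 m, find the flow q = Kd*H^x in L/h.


q = Kd * H^x = 1.95 * 26^0.76 = 1.95 * 11.895419

23.1961 L/h


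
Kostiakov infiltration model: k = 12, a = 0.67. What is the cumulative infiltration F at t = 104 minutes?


F = k * t^a = 12 * 104^0.67
F = 12 * 22.460134

269.5216 mm


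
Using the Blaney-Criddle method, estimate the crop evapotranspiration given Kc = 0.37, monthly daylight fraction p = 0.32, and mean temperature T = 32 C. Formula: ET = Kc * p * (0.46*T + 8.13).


ET = Kc * p * (0.46*T + 8.13)
ET = 0.37 * 0.32 * (0.46*32 + 8.13)
ET = 0.37 * 0.32 * 22.8500

2.7054 mm/day


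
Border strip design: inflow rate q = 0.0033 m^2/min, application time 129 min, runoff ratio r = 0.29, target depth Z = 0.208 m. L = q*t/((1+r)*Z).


L = q*t/((1+r)*Z)
L = 0.0033*129/((1+0.29)*0.208)
L = 0.4257/0.26832

1.5865 m


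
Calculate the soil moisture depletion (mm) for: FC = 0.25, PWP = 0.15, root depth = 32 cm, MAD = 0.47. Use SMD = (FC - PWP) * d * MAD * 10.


SMD = (FC - PWP) * d * MAD * 10
SMD = (0.25 - 0.15) * 32 * 0.47 * 10
SMD = 0.1000 * 32 * 0.47 * 10

15.0400 mm


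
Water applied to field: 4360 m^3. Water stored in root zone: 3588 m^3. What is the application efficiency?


Ea = V_root / V_field * 100 = 3588 / 4360 * 100 = 82.2936%

82.2936 %


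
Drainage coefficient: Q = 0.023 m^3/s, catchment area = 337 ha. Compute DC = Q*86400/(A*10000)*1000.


DC = Q * 86400 / (A * 10000) * 1000
DC = 0.023 * 86400 / (337 * 10000) * 1000
DC = 1987200.0000 / 3370000

0.5897 mm/day


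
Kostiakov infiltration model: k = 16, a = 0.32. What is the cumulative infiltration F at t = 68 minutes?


F = k * t^a = 16 * 68^0.32
F = 16 * 3.858361

61.7338 mm


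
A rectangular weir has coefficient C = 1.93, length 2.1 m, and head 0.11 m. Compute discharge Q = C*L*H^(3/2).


Q = C * L * H^(3/2) = 1.93 * 2.1 * 0.11^1.5 = 1.93 * 2.1 * 0.036483

0.1479 m^3/s


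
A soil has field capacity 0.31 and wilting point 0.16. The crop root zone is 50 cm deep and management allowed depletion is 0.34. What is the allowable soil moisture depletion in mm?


SMD = (FC - PWP) * d * MAD * 10
SMD = (0.31 - 0.16) * 50 * 0.34 * 10
SMD = 0.1500 * 50 * 0.34 * 10

25.5000 mm


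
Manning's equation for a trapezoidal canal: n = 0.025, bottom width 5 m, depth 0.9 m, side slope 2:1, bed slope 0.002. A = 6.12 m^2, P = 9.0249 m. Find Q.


R = A/P = 6.12/9.0249 = 0.678124
Q = (1/0.025) * 6.12 * 0.678124^(2/3) * 0.002^0.5

8.4502 m^3/s


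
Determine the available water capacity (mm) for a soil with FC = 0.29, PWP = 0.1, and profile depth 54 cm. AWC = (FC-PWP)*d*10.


AWC = (FC - PWP) * d * 10
AWC = (0.29 - 0.1) * 54 * 10
AWC = 0.1900 * 54 * 10

102.6000 mm


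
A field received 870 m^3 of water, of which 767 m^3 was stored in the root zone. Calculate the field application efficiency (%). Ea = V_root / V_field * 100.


Ea = V_root / V_field * 100 = 767 / 870 * 100 = 88.1609%

88.1609 %


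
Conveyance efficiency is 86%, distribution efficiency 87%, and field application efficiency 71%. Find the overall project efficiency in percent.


Ec = 0.86, Eb = 0.87, Ea = 0.71
E = 0.86 * 0.87 * 0.71 * 100 = 53.1222%

53.1222 %


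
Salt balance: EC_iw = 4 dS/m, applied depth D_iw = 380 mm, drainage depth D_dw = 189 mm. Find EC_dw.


EC_dw = EC_iw * D_iw / D_dw
EC_dw = 4 * 380 / 189
EC_dw = 1520 / 189

8.0423 dS/m


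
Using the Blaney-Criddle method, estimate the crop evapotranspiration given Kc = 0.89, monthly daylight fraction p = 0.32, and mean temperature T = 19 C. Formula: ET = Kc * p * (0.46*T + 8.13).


ET = Kc * p * (0.46*T + 8.13)
ET = 0.89 * 0.32 * (0.46*19 + 8.13)
ET = 0.89 * 0.32 * 16.8700

4.8046 mm/day


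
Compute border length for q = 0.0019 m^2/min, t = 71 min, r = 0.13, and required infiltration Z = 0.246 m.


L = q*t/((1+r)*Z)
L = 0.0019*71/((1+0.13)*0.246)
L = 0.1349/0.27798

0.4853 m


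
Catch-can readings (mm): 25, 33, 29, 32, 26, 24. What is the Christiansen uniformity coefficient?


mean = 28.166667 mm
MAD = 3.166667 mm
CU = (1 - 3.166667/28.166667)*100

88.7574 %


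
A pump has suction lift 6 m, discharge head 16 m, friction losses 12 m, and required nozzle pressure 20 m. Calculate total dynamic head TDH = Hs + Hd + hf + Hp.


TDH = Hs + Hd + hf + Hp = 6 + 16 + 12 + 20 = 54

54 m


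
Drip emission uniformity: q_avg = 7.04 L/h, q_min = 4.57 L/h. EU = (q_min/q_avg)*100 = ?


EU = (q_min/q_avg)*100 = (4.57/7.04)*100 = 64.9148%

64.9148 %


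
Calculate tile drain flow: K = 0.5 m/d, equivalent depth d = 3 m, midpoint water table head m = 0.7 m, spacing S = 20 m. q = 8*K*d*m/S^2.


q = 8*K*d*m/S^2
q = 8*0.5*3*0.7/20^2
q = 8.4000 / 400

0.0210 m/d


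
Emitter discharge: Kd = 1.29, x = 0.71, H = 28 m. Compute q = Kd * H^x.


q = Kd * H^x = 1.29 * 28^0.71 = 1.29 * 10.653252

13.7427 L/h


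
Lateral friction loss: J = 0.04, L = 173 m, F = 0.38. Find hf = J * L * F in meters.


hf = J * L * F = 0.04 * 173 * 0.38 = 2.6296 m

2.6296 m


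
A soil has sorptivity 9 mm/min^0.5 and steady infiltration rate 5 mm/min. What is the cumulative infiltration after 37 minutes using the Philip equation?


F = S*sqrt(t) + A*t
F = 9*sqrt(37) + 5*37
F = 9*6.082763 + 185

239.7449 mm


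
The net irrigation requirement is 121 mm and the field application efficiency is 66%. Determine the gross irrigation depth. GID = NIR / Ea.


Ea = 66% = 0.66
GID = NIR / Ea = 121 / 0.66 = 183.3333 mm

183.3333 mm


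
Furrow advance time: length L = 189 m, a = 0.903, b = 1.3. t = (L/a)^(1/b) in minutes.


t = (L/a)^(1/b)
t = (189/0.903)^(1/1.3)
t = 209.302326^(1/1.3)

60.9833 min


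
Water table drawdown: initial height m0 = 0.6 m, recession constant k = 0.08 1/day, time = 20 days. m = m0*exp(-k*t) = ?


m = m0 * exp(-k*t)
m = 0.6 * exp(-0.08 * 20)
m = 0.6 * exp(-1.6000)

0.1211 m


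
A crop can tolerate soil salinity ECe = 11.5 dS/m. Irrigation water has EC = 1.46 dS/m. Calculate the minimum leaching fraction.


LR = ECiw / (5*ECe - ECiw)
LR = 1.46 / (5*11.5 - 1.46)
LR = 1.46 / 56.0400

0.0261


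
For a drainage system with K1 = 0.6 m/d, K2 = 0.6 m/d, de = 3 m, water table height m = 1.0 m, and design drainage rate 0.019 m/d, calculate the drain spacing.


S^2 = 8*K2*de*m/q + 4*K1*m^2/q
S^2 = 8*0.6*3*1.0/0.019 + 4*0.6*1.0^2/0.019
S = sqrt(884.2105)

29.7357 m


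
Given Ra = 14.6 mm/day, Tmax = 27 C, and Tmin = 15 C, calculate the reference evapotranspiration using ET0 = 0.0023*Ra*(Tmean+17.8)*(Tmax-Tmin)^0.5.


Tmean = (Tmax + Tmin)/2 = (27 + 15)/2 = 21.0
ET0 = 0.0023 * 14.6 * (21.0 + 17.8) * sqrt(27 - 15)
ET0 = 0.0023 * 14.6 * 38.8 * 3.464102

4.5134 mm/day


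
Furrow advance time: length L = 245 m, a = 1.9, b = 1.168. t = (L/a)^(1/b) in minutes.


t = (L/a)^(1/b)
t = (245/1.9)^(1/1.168)
t = 128.947368^(1/1.168)

64.1003 min


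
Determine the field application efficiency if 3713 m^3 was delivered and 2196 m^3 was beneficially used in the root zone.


Ea = V_root / V_field * 100 = 2196 / 3713 * 100 = 59.1435%

59.1435 %


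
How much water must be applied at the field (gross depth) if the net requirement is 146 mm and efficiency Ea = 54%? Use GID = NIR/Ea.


Ea = 54% = 0.54
GID = NIR / Ea = 146 / 0.54 = 270.3704 mm

270.3704 mm


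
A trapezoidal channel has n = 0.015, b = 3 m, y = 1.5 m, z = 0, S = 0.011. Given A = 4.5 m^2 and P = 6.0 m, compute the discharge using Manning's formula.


R = A/P = 4.5/6.0 = 0.750000
Q = (1/0.015) * 4.5 * 0.750000^(2/3) * 0.011^0.5

25.9732 m^3/s


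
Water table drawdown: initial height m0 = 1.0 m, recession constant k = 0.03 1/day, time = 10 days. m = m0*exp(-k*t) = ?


m = m0 * exp(-k*t)
m = 1.0 * exp(-0.03 * 10)
m = 1.0 * exp(-0.3000)

0.7408 m


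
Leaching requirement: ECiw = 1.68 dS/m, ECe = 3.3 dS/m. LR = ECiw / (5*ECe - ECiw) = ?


LR = ECiw / (5*ECe - ECiw)
LR = 1.68 / (5*3.3 - 1.68)
LR = 1.68 / 14.8200

0.1134


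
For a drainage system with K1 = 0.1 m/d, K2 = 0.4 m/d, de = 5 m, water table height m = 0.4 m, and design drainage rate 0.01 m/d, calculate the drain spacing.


S^2 = 8*K2*de*m/q + 4*K1*m^2/q
S^2 = 8*0.4*5*0.4/0.01 + 4*0.1*0.4^2/0.01
S = sqrt(646.4000)

25.4244 m


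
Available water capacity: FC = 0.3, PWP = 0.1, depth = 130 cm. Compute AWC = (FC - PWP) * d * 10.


AWC = (FC - PWP) * d * 10
AWC = (0.3 - 0.1) * 130 * 10
AWC = 0.2000 * 130 * 10

260.0000 mm


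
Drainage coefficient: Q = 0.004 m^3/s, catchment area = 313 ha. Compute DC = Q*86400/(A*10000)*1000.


DC = Q * 86400 / (A * 10000) * 1000
DC = 0.004 * 86400 / (313 * 10000) * 1000
DC = 345600.0000 / 3130000

0.1104 mm/day


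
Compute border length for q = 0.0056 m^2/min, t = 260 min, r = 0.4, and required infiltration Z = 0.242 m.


L = q*t/((1+r)*Z)
L = 0.0056*260/((1+0.4)*0.242)
L = 1.456/0.3388

4.2975 m


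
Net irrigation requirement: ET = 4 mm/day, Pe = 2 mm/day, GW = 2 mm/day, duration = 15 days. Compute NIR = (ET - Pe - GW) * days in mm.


Daily deficit = ET - Pe - GW = 4 - 2 - 2 = 0 mm/day
NIR = 0 * 15 = 0 mm

0 mm


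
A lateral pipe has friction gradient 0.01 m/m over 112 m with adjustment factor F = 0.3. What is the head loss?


hf = J * L * F = 0.01 * 112 * 0.3 = 0.3360 m

0.3360 m


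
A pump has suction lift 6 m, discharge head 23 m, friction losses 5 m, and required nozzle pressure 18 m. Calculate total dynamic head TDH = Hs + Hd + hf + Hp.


TDH = Hs + Hd + hf + Hp = 6 + 23 + 5 + 18 = 52

52 m


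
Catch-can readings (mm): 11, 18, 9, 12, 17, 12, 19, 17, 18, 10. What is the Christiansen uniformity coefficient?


mean = 14.300000 mm
MAD = 3.500000 mm
CU = (1 - 3.500000/14.300000)*100

75.5245 %


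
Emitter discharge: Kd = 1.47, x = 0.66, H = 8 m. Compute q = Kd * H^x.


q = Kd * H^x = 1.47 * 8^0.66 = 1.47 * 3.944931

5.7990 L/h


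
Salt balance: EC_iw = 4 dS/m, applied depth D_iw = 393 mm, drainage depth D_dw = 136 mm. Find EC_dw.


EC_dw = EC_iw * D_iw / D_dw
EC_dw = 4 * 393 / 136
EC_dw = 1572 / 136

11.5588 dS/m


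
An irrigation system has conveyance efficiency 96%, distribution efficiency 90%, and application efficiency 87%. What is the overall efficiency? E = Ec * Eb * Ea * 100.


Ec = 0.96, Eb = 0.9, Ea = 0.87
E = 0.96 * 0.9 * 0.87 * 100 = 75.1680%

75.1680 %


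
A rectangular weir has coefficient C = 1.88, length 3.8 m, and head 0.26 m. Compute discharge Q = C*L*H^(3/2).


Q = C * L * H^(3/2) = 1.88 * 3.8 * 0.26^1.5 = 1.88 * 3.8 * 0.132575

0.9471 m^3/s


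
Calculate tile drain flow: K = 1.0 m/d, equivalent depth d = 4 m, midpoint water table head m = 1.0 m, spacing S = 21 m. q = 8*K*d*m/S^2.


q = 8*K*d*m/S^2
q = 8*1.0*4*1.0/21^2
q = 32.0000 / 441

0.0726 m/d


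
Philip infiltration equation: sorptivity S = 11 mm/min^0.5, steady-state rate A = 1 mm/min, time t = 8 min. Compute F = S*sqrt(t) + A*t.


F = S*sqrt(t) + A*t
F = 11*sqrt(8) + 1*8
F = 11*2.828427 + 8

39.1127 mm


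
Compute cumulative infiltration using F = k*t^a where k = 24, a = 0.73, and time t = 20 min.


F = k * t^a = 24 * 20^0.73
F = 24 * 8.907419

213.7781 mm


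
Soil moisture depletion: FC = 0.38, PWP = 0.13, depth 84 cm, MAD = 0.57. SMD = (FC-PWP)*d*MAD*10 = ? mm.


SMD = (FC - PWP) * d * MAD * 10
SMD = (0.38 - 0.13) * 84 * 0.57 * 10
SMD = 0.2500 * 84 * 0.57 * 10

119.7000 mm


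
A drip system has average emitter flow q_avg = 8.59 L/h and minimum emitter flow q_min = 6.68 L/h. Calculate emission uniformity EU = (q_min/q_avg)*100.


EU = (q_min/q_avg)*100 = (6.68/8.59)*100 = 77.7648%

77.7648 %


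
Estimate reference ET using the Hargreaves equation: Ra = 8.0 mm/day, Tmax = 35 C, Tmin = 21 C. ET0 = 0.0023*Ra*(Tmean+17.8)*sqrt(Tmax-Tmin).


Tmean = (Tmax + Tmin)/2 = (35 + 21)/2 = 28.0
ET0 = 0.0023 * 8.0 * (28.0 + 17.8) * sqrt(35 - 21)
ET0 = 0.0023 * 8.0 * 45.8 * 3.741657

3.1532 mm/day


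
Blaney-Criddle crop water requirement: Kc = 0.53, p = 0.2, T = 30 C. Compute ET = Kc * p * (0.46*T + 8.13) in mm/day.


ET = Kc * p * (0.46*T + 8.13)
ET = 0.53 * 0.2 * (0.46*30 + 8.13)
ET = 0.53 * 0.2 * 21.9300

2.3246 mm/day


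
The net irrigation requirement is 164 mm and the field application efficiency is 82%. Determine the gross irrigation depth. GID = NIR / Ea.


Ea = 82% = 0.82
GID = NIR / Ea = 164 / 0.82 = 200.0000 mm

200.0000 mm


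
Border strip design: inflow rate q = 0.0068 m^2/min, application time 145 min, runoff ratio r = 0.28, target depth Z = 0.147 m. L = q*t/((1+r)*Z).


L = q*t/((1+r)*Z)
L = 0.0068*145/((1+0.28)*0.147)
L = 0.986/0.18816

5.2402 m


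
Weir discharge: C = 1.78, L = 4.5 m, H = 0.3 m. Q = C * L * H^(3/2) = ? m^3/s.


Q = C * L * H^(3/2) = 1.78 * 4.5 * 0.3^1.5 = 1.78 * 4.5 * 0.164317

1.3162 m^3/s


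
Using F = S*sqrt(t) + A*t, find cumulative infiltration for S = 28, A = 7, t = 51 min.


F = S*sqrt(t) + A*t
F = 28*sqrt(51) + 7*51
F = 28*7.141428 + 357

556.9600 mm


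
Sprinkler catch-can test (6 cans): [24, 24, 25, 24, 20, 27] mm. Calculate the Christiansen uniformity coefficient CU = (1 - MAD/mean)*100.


mean = 24.000000 mm
MAD = 1.333333 mm
CU = (1 - 1.333333/24.000000)*100

94.4444 %


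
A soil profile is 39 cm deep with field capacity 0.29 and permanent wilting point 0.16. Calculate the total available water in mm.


AWC = (FC - PWP) * d * 10
AWC = (0.29 - 0.16) * 39 * 10
AWC = 0.1300 * 39 * 10

50.7000 mm


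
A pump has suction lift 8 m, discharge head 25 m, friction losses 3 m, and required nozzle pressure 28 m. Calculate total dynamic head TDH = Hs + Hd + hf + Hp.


TDH = Hs + Hd + hf + Hp = 8 + 25 + 3 + 28 = 64

64 m


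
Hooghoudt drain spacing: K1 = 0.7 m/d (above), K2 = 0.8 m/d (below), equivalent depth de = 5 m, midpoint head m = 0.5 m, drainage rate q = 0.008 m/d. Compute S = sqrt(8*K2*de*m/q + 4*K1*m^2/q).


S^2 = 8*K2*de*m/q + 4*K1*m^2/q
S^2 = 8*0.8*5*0.5/0.008 + 4*0.7*0.5^2/0.008
S = sqrt(2087.5000)

45.6892 m


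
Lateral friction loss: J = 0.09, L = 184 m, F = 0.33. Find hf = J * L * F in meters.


hf = J * L * F = 0.09 * 184 * 0.33 = 5.4648 m

5.4648 m


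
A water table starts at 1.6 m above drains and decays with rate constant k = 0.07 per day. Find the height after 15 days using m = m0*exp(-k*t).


m = m0 * exp(-k*t)
m = 1.6 * exp(-0.07 * 15)
m = 1.6 * exp(-1.0500)

0.5599 m


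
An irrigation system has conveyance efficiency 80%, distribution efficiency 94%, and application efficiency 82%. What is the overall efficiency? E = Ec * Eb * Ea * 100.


Ec = 0.8, Eb = 0.94, Ea = 0.82
E = 0.8 * 0.94 * 0.82 * 100 = 61.6640%

61.6640 %


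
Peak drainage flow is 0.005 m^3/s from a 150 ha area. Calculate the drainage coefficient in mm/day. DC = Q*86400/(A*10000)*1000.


DC = Q * 86400 / (A * 10000) * 1000
DC = 0.005 * 86400 / (150 * 10000) * 1000
DC = 432000.0000 / 1500000

0.2880 mm/day


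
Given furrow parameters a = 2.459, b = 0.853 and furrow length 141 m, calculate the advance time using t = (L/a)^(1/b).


t = (L/a)^(1/b)
t = (141/2.459)^(1/0.853)
t = 57.340382^(1/0.853)

115.2129 min


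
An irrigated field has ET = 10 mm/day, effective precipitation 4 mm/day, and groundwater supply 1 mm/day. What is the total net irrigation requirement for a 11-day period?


Daily deficit = ET - Pe - GW = 10 - 4 - 1 = 5 mm/day
NIR = 5 * 11 = 55 mm

55.0000 mm


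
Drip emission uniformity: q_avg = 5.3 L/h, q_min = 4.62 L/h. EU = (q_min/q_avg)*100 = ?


EU = (q_min/q_avg)*100 = (4.62/5.3)*100 = 87.1698%

87.1698 %


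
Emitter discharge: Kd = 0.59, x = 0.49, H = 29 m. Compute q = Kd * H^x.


q = Kd * H^x = 0.59 * 29^0.49 = 0.59 * 5.206849

3.0720 L/h


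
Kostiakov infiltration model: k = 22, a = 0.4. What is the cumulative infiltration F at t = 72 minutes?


F = k * t^a = 22 * 72^0.4
F = 22 * 5.532647

121.7182 mm


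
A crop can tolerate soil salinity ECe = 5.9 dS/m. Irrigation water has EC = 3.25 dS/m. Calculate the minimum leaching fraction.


LR = ECiw / (5*ECe - ECiw)
LR = 3.25 / (5*5.9 - 3.25)
LR = 3.25 / 26.2500

0.1238


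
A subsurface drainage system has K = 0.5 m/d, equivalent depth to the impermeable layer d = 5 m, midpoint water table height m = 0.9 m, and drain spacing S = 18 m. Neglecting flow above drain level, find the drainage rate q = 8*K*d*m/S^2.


q = 8*K*d*m/S^2
q = 8*0.5*5*0.9/18^2
q = 18.0000 / 324

0.0556 m/d


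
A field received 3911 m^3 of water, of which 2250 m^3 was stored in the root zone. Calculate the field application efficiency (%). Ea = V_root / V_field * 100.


Ea = V_root / V_field * 100 = 2250 / 3911 * 100 = 57.5300%

57.5300 %


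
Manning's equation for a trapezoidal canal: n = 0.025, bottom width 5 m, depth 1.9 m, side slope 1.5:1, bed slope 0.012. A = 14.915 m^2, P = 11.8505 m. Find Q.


R = A/P = 14.915/11.8505 = 1.258597
Q = (1/0.025) * 14.915 * 1.258597^(2/3) * 0.012^0.5

76.1842 m^3/s


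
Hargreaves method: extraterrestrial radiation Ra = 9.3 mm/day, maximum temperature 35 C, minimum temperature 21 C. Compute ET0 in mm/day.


Tmean = (Tmax + Tmin)/2 = (35 + 21)/2 = 28.0
ET0 = 0.0023 * 9.3 * (28.0 + 17.8) * sqrt(35 - 21)
ET0 = 0.0023 * 9.3 * 45.8 * 3.741657

3.6656 mm/day


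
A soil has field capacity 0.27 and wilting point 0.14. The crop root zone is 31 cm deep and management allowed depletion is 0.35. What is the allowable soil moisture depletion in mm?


SMD = (FC - PWP) * d * MAD * 10
SMD = (0.27 - 0.14) * 31 * 0.35 * 10
SMD = 0.1300 * 31 * 0.35 * 10

14.1050 mm
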